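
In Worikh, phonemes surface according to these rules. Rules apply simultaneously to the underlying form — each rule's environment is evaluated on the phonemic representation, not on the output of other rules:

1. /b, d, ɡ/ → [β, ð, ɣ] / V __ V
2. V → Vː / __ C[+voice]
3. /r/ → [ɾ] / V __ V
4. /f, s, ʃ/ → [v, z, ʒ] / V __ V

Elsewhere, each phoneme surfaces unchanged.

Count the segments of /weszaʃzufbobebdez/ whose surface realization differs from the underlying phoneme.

4

Segments that undergo a rule: /o/ → [oː] (rule 2); /b/ → [β] (rule 1); /e/ → [eː] (rule 2); /e/ → [eː] (rule 2).
All other segments surface unchanged.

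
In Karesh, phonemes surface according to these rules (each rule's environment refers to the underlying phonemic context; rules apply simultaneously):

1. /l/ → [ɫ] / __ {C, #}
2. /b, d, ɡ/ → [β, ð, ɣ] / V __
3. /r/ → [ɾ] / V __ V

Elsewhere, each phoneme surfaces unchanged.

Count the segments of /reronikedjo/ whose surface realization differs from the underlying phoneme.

2

Segments that undergo a rule: /r/ → [ɾ] (rule 3); /d/ → [ð] (rule 2).
All other segments surface unchanged.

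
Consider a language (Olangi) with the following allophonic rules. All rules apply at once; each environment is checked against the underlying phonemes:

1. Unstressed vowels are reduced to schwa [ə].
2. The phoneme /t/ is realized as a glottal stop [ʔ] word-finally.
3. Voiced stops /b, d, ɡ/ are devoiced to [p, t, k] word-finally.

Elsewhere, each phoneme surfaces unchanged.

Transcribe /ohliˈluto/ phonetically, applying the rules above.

/o/ meets the environment for rule 1 (in an unstressed syllable) → [ə].
/h/ (between /o/ and /l/) is unaffected → [h].
/l/ stays [l].
/i/ (between /l/ and /l/): in an unstressed syllable, so rule 1 applies → [ə].
/l/ stays [l].
/u/ (between /l/ and /t/): rule 1 targets it, but not in an unstressed syllable → unchanged [u].
/t/ (between /u/ and /o/) fails the environment for rule 2, so it stays [t].
/o/ (word-final) occurs in an unstressed syllable → [ə] by rule 1.

[əhləˈlutə]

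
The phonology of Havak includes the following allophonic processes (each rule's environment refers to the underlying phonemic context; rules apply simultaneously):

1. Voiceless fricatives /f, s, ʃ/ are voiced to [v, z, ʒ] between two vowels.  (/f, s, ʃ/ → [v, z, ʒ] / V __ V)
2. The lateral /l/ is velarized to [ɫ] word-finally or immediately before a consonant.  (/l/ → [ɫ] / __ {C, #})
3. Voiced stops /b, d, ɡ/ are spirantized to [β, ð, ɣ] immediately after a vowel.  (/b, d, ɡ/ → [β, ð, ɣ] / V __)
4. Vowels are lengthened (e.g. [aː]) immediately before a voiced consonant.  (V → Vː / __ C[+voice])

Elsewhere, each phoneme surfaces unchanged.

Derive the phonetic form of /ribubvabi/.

[riːβuːβvaːβi]

/i/ meets the environment for rule 4 (before a voiced consonant) → [iː].
Rule 3 applies to /b/ (between /i/ and /u/: immediately after a vowel) → [β].
Rule 4 applies to /u/ (between /b/ and /b/: before a voiced consonant) → [uː].
/b/ meets the environment for rule 3 (immediately after a vowel) → [β].
/a/ — between /v/ and /b/, before a voiced consonant — surfaces as [aː] (rule 4).
/b/ meets the environment for rule 3 (immediately after a vowel) → [β].
/i/ (word-final) fails the environment for rule 4, so it stays [i].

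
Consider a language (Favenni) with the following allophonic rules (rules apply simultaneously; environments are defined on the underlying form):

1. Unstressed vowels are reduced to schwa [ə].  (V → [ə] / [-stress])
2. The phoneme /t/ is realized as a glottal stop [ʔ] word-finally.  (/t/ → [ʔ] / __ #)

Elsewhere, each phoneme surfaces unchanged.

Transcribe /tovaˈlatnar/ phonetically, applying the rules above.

[təvəˈlatnər]

/t/ — word-initial; rule 2 does not apply here → [t].
/o/ (between /t/ and /v/) occurs in an unstressed syllable → [ə] by rule 1.
/v/ stays [v].
/a/ — between /v/ and /l/, in an unstressed syllable — surfaces as [ə] (rule 1).
/l/ — not in any rule's target class → [l].
/a/ (between /l/ and /t/): rule 1 targets it, but not in an unstressed syllable → unchanged [a].
/t/ (between /a/ and /n/) fails the environment for rule 2, so it stays [t].
/n/ (between /t/ and /a/): no rule targets it → [n].
/a/ meets the environment for rule 1 (in an unstressed syllable) → [ə].
/r/ (word-final): no rule targets it → [r].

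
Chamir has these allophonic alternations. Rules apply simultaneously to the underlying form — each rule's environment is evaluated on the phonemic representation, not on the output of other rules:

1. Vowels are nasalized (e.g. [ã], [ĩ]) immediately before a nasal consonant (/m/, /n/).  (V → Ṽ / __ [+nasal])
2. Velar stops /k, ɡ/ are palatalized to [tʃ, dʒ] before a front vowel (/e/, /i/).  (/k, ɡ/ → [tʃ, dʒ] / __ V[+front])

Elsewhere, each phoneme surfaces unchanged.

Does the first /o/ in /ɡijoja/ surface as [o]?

Yes

/o/ (between /j/ and /j/) is in the target of rule 1 but the environment (before a nasal consonant) is not met → [o].
The actual realization is [o], which matches [o].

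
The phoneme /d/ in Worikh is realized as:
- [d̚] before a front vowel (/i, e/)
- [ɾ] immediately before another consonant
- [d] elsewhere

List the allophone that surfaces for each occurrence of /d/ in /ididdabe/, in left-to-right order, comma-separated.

Occurrence 1 (position 2): before a front vowel (/i, e/) → [d̚].
Occurrence 2 (position 4): immediately before another consonant → [ɾ].
Occurrence 3 (position 5): no conditioning environment matches → elsewhere allophone [d].

[d̚], [ɾ], [d]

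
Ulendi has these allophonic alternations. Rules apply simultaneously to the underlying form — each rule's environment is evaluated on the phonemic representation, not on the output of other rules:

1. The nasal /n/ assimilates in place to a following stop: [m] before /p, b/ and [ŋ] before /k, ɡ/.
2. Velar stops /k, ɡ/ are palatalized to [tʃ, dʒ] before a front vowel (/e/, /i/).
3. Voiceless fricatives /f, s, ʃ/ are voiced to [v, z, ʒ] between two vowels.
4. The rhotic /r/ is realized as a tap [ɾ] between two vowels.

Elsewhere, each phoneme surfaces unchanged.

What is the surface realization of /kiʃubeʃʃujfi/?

[tʃiʒubeʃʃujfi]

/k/ (word-initial) occurs before a front vowel → [tʃ] by rule 2.
/i/ (between /k/ and /ʃ/) is unaffected → [i].
/ʃ/ meets the environment for rule 3 (between two vowels) → [ʒ].
/u/ stays [u].
/b/ stays [b].
/e/ (between /b/ and /ʃ/): no rule targets it → [e].
/ʃ/ (between /e/ and /ʃ/) fails the environment for rule 3, so it stays [ʃ].
/ʃ/ (between /ʃ/ and /u/): rule 3 targets it, but not between two vowels → unchanged [ʃ].
/u/ (between /ʃ/ and /j/) is unaffected → [u].
/j/ (between /u/ and /f/): no rule targets it → [j].
/f/ (between /j/ and /i/): rule 3 targets it, but not between two vowels → unchanged [f].
/i/ — not in any rule's target class → [i].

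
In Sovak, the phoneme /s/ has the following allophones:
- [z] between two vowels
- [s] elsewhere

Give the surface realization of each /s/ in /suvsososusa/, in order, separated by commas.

Occurrence 1 (position 1): no conditioning environment matches → elsewhere allophone [s].
Occurrence 2 (position 4): no conditioning environment matches → elsewhere allophone [s].
Occurrence 3 (position 6): between two vowels → [z].
Occurrence 4 (position 8): between two vowels → [z].
Occurrence 5 (position 10): between two vowels → [z].

[s], [s], [z], [z], [z]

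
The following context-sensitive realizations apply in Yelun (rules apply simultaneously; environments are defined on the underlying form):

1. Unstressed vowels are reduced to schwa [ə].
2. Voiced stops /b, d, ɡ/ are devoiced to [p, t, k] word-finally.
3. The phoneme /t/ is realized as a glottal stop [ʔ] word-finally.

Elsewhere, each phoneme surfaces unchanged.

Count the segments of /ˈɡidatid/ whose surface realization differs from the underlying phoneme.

Segments that undergo a rule: /a/ → [ə] (rule 1); /i/ → [ə] (rule 1); /d/ → [t] (rule 2).
All other segments surface unchanged.

3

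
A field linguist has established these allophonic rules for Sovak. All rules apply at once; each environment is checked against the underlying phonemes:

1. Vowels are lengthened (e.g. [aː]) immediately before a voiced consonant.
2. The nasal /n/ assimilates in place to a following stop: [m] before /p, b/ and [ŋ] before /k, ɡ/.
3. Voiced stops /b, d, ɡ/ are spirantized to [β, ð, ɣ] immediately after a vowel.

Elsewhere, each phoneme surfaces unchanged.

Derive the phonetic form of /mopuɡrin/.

[mopuːɣriːn]

/m/ stays [m].
/o/ (between /m/ and /p/) fails the environment for rule 1, so it stays [o].
/p/ stays [p].
/u/ (between /p/ and /ɡ/): before a voiced consonant, so rule 1 applies → [uː].
/ɡ/ (between /u/ and /r/) occurs immediately after a vowel → [ɣ] by rule 3.
/r/ stays [r].
/i/ (between /r/ and /n/): before a voiced consonant, so rule 1 applies → [iː].
/n/ — word-final; rule 2 does not apply here → [n].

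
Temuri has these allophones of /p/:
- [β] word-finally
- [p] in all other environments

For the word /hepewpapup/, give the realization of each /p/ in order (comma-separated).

Occurrence 1 (position 3): no conditioning environment matches → elsewhere allophone [p].
Occurrence 2 (position 6): no conditioning environment matches → elsewhere allophone [p].
Occurrence 3 (position 8): no conditioning environment matches → elsewhere allophone [p].
Occurrence 4 (position 10): word-finally → [β].

[p], [p], [p], [β]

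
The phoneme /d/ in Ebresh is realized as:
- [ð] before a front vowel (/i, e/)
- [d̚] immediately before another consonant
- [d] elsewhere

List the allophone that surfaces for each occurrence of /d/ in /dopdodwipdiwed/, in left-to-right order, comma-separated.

Occurrence 1 (position 1): no conditioning environment matches → elsewhere allophone [d].
Occurrence 2 (position 4): no conditioning environment matches → elsewhere allophone [d].
Occurrence 3 (position 6): immediately before another consonant → [d̚].
Occurrence 4 (position 10): before a front vowel (/i, e/) → [ð].
Occurrence 5 (position 14): no conditioning environment matches → elsewhere allophone [d].

[d], [d], [d̚], [ð], [d]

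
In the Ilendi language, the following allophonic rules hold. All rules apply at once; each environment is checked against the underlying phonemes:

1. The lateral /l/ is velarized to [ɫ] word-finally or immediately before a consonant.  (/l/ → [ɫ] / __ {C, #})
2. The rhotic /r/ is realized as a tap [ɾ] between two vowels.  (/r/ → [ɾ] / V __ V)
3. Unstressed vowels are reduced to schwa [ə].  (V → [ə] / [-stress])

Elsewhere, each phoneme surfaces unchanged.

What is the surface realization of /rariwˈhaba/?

/r/ (word-initial) fails the environment for rule 2, so it stays [r].
/a/ (between /r/ and /r/) occurs in an unstressed syllable → [ə] by rule 3.
Rule 2 applies to /r/ (between /a/ and /i/: between two vowels) → [ɾ].
/i/ (between /r/ and /w/): in an unstressed syllable, so rule 3 applies → [ə].
/w/ (between /i/ and /h/): no rule targets it → [w].
/h/ (between /w/ and /a/): no rule targets it → [h].
/a/ (between /h/ and /b/): rule 3 targets it, but not in an unstressed syllable → unchanged [a].
/b/ (between /a/ and /a/): no rule targets it → [b].
/a/ (word-final) occurs in an unstressed syllable → [ə] by rule 3.

[rəɾəwˈhabə]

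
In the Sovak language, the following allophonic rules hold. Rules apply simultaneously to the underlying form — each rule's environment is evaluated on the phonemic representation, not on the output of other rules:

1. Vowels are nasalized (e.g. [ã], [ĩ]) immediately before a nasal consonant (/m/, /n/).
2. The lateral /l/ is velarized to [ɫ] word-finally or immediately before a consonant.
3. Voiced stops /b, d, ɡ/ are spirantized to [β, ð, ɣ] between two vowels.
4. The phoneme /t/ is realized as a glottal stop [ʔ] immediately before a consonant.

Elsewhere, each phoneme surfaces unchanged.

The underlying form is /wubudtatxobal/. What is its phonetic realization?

/w/ — not in any rule's target class → [w].
/u/ — between /w/ and /b/; rule 1 does not apply here → [u].
/b/ — between /u/ and /u/, between two vowels — surfaces as [β] (rule 3).
/u/ (between /b/ and /d/) is in the target of rule 1 but the environment (before a nasal consonant) is not met → [u].
/d/ (between /u/ and /t/): rule 3 targets it, but not between two vowels → unchanged [d].
/t/ (between /d/ and /a/) is in the target of rule 4 but the environment (immediately before a consonant) is not met → [t].
/a/ (between /t/ and /t/) is in the target of rule 1 but the environment (before a nasal consonant) is not met → [a].
/t/ (between /a/ and /x/) occurs immediately before a consonant → [ʔ] by rule 4.
/x/ stays [x].
/o/ (between /x/ and /b/) is in the target of rule 1 but the environment (before a nasal consonant) is not met → [o].
/b/ meets the environment for rule 3 (between two vowels) → [β].
/a/ — between /b/ and /l/; rule 1 does not apply here → [a].
/l/ (word-final) occurs word-finally or immediately before a consonant → [ɫ] by rule 2.

[wuβudtaʔxoβaɫ]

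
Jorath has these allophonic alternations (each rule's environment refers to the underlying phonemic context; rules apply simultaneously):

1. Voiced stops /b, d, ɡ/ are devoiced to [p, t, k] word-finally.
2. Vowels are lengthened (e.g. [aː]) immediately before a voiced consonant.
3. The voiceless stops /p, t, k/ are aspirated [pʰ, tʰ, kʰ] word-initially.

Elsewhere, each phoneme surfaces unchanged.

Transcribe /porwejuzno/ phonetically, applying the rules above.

[pʰoːrweːjuːzno]

/p/ meets the environment for rule 3 (word-initially) → [pʰ].
/o/ — between /p/ and /r/, before a voiced consonant — surfaces as [oː] (rule 2).
/e/ meets the environment for rule 2 (before a voiced consonant) → [eː].
/u/ (between /j/ and /z/): before a voiced consonant, so rule 2 applies → [uː].
/o/ (word-final): rule 2 targets it, but not before a voiced consonant → unchanged [o].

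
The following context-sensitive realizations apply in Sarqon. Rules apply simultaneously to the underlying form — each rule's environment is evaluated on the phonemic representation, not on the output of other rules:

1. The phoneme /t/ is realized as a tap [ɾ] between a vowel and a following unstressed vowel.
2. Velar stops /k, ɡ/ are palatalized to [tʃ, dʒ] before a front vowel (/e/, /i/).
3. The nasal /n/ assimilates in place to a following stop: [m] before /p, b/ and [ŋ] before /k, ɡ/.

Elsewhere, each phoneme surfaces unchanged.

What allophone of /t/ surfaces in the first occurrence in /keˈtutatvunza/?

/t/ (between /e/ and /u/) fails the environment for rule 1, so it stays [t].

[t]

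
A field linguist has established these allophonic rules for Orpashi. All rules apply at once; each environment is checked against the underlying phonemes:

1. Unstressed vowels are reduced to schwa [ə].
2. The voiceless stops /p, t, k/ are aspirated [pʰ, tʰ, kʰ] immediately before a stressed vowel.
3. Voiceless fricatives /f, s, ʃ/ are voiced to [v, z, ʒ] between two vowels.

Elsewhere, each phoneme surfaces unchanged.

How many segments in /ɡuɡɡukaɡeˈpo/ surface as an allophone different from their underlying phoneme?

Segments that undergo a rule: /u/ → [ə] (rule 1); /u/ → [ə] (rule 1); /a/ → [ə] (rule 1); /e/ → [ə] (rule 1); /p/ → [pʰ] (rule 2).
All other segments surface unchanged.

5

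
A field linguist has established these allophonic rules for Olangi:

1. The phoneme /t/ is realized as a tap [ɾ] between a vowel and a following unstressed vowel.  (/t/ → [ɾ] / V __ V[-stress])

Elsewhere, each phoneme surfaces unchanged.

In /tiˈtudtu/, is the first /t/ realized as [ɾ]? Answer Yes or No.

/t/ (word-initial): rule 1 targets it, but not between a vowel and a following unstressed vowel → unchanged [t].
The actual realization is [t], not [ɾ].

No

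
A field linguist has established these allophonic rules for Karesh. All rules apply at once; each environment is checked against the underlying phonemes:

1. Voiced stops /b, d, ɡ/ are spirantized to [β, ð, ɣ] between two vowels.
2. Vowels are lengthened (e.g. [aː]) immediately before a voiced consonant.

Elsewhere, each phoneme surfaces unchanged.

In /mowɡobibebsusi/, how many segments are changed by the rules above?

6

Segments that undergo a rule: /o/ → [oː] (rule 2); /o/ → [oː] (rule 2); /b/ → [β] (rule 1); /i/ → [iː] (rule 2); /b/ → [β] (rule 1); /e/ → [eː] (rule 2).
All other segments surface unchanged.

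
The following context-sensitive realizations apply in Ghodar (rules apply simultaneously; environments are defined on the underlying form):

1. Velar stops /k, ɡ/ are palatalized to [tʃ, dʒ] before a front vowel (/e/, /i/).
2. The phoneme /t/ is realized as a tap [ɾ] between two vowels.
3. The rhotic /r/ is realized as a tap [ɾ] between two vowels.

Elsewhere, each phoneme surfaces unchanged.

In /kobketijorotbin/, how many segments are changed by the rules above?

3

Segments that undergo a rule: /k/ → [tʃ] (rule 1); /t/ → [ɾ] (rule 2); /r/ → [ɾ] (rule 3).
All other segments surface unchanged.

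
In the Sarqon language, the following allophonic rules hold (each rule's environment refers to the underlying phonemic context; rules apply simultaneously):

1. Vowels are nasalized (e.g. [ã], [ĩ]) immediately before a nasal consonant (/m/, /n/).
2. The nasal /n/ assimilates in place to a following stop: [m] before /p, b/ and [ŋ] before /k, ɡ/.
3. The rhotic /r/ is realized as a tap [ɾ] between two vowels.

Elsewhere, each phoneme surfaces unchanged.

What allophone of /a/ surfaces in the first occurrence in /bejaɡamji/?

/a/ (between /j/ and /ɡ/) is in the target of rule 1 but the environment (before a nasal consonant) is not met → [a].

[a]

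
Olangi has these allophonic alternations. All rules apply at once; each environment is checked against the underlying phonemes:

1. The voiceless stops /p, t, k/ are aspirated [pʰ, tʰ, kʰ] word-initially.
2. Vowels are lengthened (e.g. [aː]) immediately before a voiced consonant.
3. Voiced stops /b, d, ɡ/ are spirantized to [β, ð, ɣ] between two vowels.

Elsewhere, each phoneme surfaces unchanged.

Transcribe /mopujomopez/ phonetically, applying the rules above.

/m/ (word-initial): no rule targets it → [m].
/o/ (between /m/ and /p/) fails the environment for rule 2, so it stays [o].
/p/ — between /o/ and /u/; rule 1 does not apply here → [p].
Rule 2 applies to /u/ (between /p/ and /j/: before a voiced consonant) → [uː].
/j/ (between /u/ and /o/): no rule targets it → [j].
/o/ (between /j/ and /m/) occurs before a voiced consonant → [oː] by rule 2.
/m/ — not in any rule's target class → [m].
/o/ (between /m/ and /p/): rule 2 targets it, but not before a voiced consonant → unchanged [o].
/p/ — between /o/ and /e/; rule 1 does not apply here → [p].
/e/ (between /p/ and /z/) occurs before a voiced consonant → [eː] by rule 2.
/z/ (word-final) is unaffected → [z].

[mopuːjoːmopeːz]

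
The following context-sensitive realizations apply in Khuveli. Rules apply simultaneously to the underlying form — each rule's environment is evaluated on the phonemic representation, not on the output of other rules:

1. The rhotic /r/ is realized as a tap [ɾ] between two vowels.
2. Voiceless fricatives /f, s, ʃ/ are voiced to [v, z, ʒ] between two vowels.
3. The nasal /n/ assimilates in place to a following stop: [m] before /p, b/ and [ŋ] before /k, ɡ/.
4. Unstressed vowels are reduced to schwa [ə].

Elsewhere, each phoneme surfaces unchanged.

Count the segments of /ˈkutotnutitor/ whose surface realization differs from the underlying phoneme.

4

Segments that undergo a rule: /o/ → [ə] (rule 4); /u/ → [ə] (rule 4); /i/ → [ə] (rule 4); /o/ → [ə] (rule 4).
All other segments surface unchanged.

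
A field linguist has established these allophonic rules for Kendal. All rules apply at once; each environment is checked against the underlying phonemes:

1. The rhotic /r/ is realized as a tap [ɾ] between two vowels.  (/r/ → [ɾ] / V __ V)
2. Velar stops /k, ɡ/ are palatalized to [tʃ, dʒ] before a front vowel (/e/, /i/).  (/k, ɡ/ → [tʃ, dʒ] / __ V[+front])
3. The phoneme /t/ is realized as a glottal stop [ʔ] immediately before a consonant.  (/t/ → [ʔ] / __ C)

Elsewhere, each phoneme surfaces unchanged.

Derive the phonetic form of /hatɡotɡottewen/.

/h/ — not in any rule's target class → [h].
/a/ — not in any rule's target class → [a].
/t/ (between /a/ and /ɡ/) occurs immediately before a consonant → [ʔ] by rule 3.
/ɡ/ (between /t/ and /o/) is in the target of rule 2 but the environment (before a front vowel) is not met → [ɡ].
/o/ (between /ɡ/ and /t/): no rule targets it → [o].
/t/ — between /o/ and /ɡ/, immediately before a consonant — surfaces as [ʔ] (rule 3).
/ɡ/ (between /t/ and /o/) is in the target of rule 2 but the environment (before a front vowel) is not met → [ɡ].
/o/ stays [o].
/t/ (between /o/ and /t/): immediately before a consonant, so rule 3 applies → [ʔ].
/t/ — between /t/ and /e/; rule 3 does not apply here → [t].
/e/ (between /t/ and /w/): no rule targets it → [e].
/w/ (between /e/ and /e/) is unaffected → [w].
/e/ stays [e].
/n/ stays [n].

[haʔɡoʔɡoʔtewen]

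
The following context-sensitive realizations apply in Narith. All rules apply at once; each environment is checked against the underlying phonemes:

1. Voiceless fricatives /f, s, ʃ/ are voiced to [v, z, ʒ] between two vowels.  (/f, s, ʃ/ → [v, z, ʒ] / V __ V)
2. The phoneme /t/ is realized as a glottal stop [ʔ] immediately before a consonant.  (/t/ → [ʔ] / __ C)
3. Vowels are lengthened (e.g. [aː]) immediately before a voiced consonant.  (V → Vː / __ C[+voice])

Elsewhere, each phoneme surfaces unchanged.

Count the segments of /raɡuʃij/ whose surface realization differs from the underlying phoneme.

3

Segments that undergo a rule: /a/ → [aː] (rule 3); /ʃ/ → [ʒ] (rule 1); /i/ → [iː] (rule 3).
All other segments surface unchanged.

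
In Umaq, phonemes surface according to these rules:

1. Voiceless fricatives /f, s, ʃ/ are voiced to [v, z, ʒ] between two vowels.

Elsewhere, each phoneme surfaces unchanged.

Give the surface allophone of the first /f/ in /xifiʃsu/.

Rule 1 applies to /f/ (between /i/ and /i/: between two vowels) → [v].

[v]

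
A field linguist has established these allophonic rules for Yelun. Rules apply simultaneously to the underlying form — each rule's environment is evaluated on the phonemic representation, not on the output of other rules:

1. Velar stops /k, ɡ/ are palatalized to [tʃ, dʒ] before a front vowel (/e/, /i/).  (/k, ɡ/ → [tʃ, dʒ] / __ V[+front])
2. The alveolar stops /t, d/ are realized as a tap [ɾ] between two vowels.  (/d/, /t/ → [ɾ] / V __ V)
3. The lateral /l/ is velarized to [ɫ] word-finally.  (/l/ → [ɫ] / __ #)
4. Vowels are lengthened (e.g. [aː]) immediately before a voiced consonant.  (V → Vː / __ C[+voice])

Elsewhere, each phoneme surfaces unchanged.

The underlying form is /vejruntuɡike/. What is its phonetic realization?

[veːjruːntuːdʒitʃe]

/v/ (word-initial) is unaffected → [v].
/e/ (between /v/ and /j/): before a voiced consonant, so rule 4 applies → [eː].
/j/ — not in any rule's target class → [j].
/r/ — not in any rule's target class → [r].
/u/ (between /r/ and /n/): before a voiced consonant, so rule 4 applies → [uː].
/n/ — not in any rule's target class → [n].
/t/ (between /n/ and /u/): rule 2 targets it, but not between two vowels → unchanged [t].
/u/ (between /t/ and /ɡ/) occurs before a voiced consonant → [uː] by rule 4.
/ɡ/ meets the environment for rule 1 (before a front vowel) → [dʒ].
/i/ — between /ɡ/ and /k/; rule 4 does not apply here → [i].
/k/ (between /i/ and /e/) occurs before a front vowel → [tʃ] by rule 1.
/e/ (word-final): rule 4 targets it, but not before a voiced consonant → unchanged [e].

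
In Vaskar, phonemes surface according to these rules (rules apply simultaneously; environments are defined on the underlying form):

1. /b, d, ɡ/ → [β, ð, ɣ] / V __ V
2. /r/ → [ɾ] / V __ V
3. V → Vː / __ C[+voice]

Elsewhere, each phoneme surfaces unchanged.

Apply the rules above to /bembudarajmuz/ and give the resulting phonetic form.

/b/ (word-initial) is in the target of rule 1 but the environment (between two vowels) is not met → [b].
/e/ (between /b/ and /m/) occurs before a voiced consonant → [eː] by rule 3.
/m/ (between /e/ and /b/) is unaffected → [m].
/b/ (between /m/ and /u/) is in the target of rule 1 but the environment (between two vowels) is not met → [b].
Rule 3 applies to /u/ (between /b/ and /d/: before a voiced consonant) → [uː].
/d/ — between /u/ and /a/, between two vowels — surfaces as [ð] (rule 1).
Rule 3 applies to /a/ (between /d/ and /r/: before a voiced consonant) → [aː].
/r/ (between /a/ and /a/): between two vowels, so rule 2 applies → [ɾ].
/a/ (between /r/ and /j/): before a voiced consonant, so rule 3 applies → [aː].
/j/ (between /a/ and /m/) is unaffected → [j].
/m/ — not in any rule's target class → [m].
Rule 3 applies to /u/ (between /m/ and /z/: before a voiced consonant) → [uː].
/z/ (word-final) is unaffected → [z].

[beːmbuːðaːɾaːjmuːz]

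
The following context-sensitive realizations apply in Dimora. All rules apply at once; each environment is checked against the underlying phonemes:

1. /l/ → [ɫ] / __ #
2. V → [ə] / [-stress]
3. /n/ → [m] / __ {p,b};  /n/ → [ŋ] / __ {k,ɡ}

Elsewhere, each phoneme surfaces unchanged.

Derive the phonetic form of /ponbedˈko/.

/p/ — not in any rule's target class → [p].
/o/ meets the environment for rule 2 (in an unstressed syllable) → [ə].
/n/ meets the environment for rule 3 (before a labial or velar stop) → [m].
/b/ (between /n/ and /e/) is unaffected → [b].
/e/ (between /b/ and /d/) occurs in an unstressed syllable → [ə] by rule 2.
/d/ (between /e/ and /k/) is unaffected → [d].
/k/ stays [k].
/o/ (word-final): rule 2 targets it, but not in an unstressed syllable → unchanged [o].

[pəmbədˈko]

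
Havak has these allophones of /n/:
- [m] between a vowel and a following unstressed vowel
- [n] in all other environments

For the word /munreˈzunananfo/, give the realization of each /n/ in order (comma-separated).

[n], [m], [m], [n]

Occurrence 1 (position 3): no conditioning environment matches → elsewhere allophone [n].
Occurrence 2 (position 8): between a vowel and a following unstressed vowel → [m].
Occurrence 3 (position 10): between a vowel and a following unstressed vowel → [m].
Occurrence 4 (position 12): no conditioning environment matches → elsewhere allophone [n].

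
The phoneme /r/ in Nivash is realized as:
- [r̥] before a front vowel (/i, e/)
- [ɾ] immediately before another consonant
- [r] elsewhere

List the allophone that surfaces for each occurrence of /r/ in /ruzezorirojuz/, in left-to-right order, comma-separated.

[r], [r̥], [r]

Occurrence 1 (position 1): no conditioning environment matches → elsewhere allophone [r].
Occurrence 2 (position 7): before a front vowel (/i, e/) → [r̥].
Occurrence 3 (position 9): no conditioning environment matches → elsewhere allophone [r].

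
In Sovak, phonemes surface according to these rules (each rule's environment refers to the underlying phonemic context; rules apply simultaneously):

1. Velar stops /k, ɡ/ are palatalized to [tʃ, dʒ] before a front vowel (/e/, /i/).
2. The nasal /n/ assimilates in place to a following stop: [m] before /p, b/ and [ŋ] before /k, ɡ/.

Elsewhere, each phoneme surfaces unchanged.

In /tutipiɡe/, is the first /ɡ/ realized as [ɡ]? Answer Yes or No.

No

/ɡ/ — between /i/ and /e/, before a front vowel — surfaces as [dʒ] (rule 1).
The actual realization is [dʒ], not [ɡ].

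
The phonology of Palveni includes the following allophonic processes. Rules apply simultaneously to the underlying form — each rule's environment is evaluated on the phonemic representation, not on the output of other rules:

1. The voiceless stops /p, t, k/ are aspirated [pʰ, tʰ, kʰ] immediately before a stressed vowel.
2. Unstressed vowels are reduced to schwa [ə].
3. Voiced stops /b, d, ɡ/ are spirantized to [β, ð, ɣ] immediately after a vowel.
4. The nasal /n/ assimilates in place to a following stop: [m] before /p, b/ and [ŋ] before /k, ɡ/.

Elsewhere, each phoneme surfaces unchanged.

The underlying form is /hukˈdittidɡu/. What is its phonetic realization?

/h/ (word-initial) is unaffected → [h].
/u/ (between /h/ and /k/): in an unstressed syllable, so rule 2 applies → [ə].
/k/ — between /u/ and /d/; rule 1 does not apply here → [k].
/d/ — between /k/ and /i/; rule 3 does not apply here → [d].
/i/ — between /d/ and /t/; rule 2 does not apply here → [i].
/t/ (between /i/ and /t/) fails the environment for rule 1, so it stays [t].
/t/ — between /t/ and /i/; rule 1 does not apply here → [t].
/i/ (between /t/ and /d/): in an unstressed syllable, so rule 2 applies → [ə].
/d/ (between /i/ and /ɡ/) occurs immediately after a vowel → [ð] by rule 3.
/ɡ/ (between /d/ and /u/) fails the environment for rule 3, so it stays [ɡ].
/u/ meets the environment for rule 2 (in an unstressed syllable) → [ə].

[həkˈdittəðɡə]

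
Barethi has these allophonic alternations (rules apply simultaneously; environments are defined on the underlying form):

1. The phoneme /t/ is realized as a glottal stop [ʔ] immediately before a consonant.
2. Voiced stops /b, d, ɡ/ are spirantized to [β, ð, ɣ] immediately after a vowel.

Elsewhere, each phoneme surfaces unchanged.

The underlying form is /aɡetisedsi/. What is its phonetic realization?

/a/ (word-initial) is unaffected → [a].
/ɡ/ — between /a/ and /e/, immediately after a vowel — surfaces as [ɣ] (rule 2).
/e/ — not in any rule's target class → [e].
/t/ — between /e/ and /i/; rule 1 does not apply here → [t].
/i/ — not in any rule's target class → [i].
/s/ (between /i/ and /e/): no rule targets it → [s].
/e/ stays [e].
/d/ — between /e/ and /s/, immediately after a vowel — surfaces as [ð] (rule 2).
/s/ (between /d/ and /i/): no rule targets it → [s].
/i/ — not in any rule's target class → [i].

[aɣetiseðsi]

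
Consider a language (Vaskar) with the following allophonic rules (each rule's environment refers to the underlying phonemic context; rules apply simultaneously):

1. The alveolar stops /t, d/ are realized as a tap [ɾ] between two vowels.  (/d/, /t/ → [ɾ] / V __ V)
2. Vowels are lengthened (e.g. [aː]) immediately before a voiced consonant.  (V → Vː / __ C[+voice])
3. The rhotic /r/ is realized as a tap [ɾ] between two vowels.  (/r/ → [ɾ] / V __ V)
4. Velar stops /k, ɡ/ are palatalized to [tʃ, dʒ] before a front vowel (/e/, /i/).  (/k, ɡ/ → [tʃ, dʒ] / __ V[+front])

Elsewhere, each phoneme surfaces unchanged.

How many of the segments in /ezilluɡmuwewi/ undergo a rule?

5

Segments that undergo a rule: /e/ → [eː] (rule 2); /i/ → [iː] (rule 2); /u/ → [uː] (rule 2); /u/ → [uː] (rule 2); /e/ → [eː] (rule 2).
All other segments surface unchanged.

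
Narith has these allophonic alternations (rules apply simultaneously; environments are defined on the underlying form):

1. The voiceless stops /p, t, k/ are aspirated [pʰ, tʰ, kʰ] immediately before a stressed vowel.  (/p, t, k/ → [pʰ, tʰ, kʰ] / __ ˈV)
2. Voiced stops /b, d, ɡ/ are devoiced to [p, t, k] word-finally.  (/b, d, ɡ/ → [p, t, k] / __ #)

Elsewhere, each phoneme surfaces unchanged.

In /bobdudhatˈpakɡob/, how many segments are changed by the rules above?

2

Segments that undergo a rule: /p/ → [pʰ] (rule 1); /b/ → [p] (rule 2).
All other segments surface unchanged.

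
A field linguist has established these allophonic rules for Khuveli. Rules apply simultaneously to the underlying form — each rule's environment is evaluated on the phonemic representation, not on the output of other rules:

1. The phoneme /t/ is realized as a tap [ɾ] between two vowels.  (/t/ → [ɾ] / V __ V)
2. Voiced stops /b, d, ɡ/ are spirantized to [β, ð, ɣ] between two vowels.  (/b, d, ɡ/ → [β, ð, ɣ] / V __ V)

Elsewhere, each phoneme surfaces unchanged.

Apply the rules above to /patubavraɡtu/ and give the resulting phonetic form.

/p/ stays [p].
/a/ (between /p/ and /t/) is unaffected → [a].
/t/ (between /a/ and /u/): between two vowels, so rule 1 applies → [ɾ].
/u/ (between /t/ and /b/): no rule targets it → [u].
/b/ (between /u/ and /a/) occurs between two vowels → [β] by rule 2.
/a/ — not in any rule's target class → [a].
/v/ stays [v].
/r/ — not in any rule's target class → [r].
/a/ stays [a].
/ɡ/ (between /a/ and /t/) fails the environment for rule 2, so it stays [ɡ].
/t/ (between /ɡ/ and /u/) is in the target of rule 1 but the environment (between two vowels) is not met → [t].
/u/ (word-final) is unaffected → [u].

[paɾuβavraɡtu]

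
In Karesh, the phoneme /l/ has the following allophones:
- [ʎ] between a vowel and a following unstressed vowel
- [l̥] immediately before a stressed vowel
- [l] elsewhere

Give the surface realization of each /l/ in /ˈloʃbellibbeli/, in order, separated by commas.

[l̥], [l], [l], [ʎ]

Occurrence 1 (position 1): immediately before a stressed vowel → [l̥].
Occurrence 2 (position 6): no conditioning environment matches → elsewhere allophone [l].
Occurrence 3 (position 7): no conditioning environment matches → elsewhere allophone [l].
Occurrence 4 (position 12): between a vowel and a following unstressed vowel → [ʎ].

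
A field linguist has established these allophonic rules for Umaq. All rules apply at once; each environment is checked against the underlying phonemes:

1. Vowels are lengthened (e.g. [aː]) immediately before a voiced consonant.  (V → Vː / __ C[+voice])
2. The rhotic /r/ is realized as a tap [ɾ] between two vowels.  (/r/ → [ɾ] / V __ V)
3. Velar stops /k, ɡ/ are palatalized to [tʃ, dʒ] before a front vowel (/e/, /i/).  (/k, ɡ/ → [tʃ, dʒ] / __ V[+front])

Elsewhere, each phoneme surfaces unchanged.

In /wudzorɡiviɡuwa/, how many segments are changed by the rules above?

Segments that undergo a rule: /u/ → [uː] (rule 1); /o/ → [oː] (rule 1); /ɡ/ → [dʒ] (rule 3); /i/ → [iː] (rule 1); /i/ → [iː] (rule 1); /u/ → [uː] (rule 1).
All other segments surface unchanged.

6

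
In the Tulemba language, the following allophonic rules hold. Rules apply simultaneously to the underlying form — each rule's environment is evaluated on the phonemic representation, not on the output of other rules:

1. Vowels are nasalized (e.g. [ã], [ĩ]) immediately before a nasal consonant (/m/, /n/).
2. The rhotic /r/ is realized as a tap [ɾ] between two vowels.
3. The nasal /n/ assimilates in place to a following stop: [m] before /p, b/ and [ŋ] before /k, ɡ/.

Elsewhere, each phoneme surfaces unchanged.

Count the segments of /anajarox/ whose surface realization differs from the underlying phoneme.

Segments that undergo a rule: /a/ → [ã] (rule 1); /r/ → [ɾ] (rule 2).
All other segments surface unchanged.

2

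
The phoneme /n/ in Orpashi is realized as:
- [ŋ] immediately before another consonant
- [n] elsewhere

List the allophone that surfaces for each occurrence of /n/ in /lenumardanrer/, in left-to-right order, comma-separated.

[n], [ŋ]

Occurrence 1 (position 3): no conditioning environment matches → elsewhere allophone [n].
Occurrence 2 (position 10): immediately before another consonant → [ŋ].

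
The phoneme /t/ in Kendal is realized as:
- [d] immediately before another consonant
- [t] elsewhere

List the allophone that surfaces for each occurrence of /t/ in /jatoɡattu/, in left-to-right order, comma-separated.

Occurrence 1 (position 3): no conditioning environment matches → elsewhere allophone [t].
Occurrence 2 (position 7): immediately before another consonant → [d].
Occurrence 3 (position 8): no conditioning environment matches → elsewhere allophone [t].

[t], [d], [t]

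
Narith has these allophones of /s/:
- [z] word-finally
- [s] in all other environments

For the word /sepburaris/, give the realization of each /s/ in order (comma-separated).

Occurrence 1 (position 1): no conditioning environment matches → elsewhere allophone [s].
Occurrence 2 (position 10): word-finally → [z].

[s], [z]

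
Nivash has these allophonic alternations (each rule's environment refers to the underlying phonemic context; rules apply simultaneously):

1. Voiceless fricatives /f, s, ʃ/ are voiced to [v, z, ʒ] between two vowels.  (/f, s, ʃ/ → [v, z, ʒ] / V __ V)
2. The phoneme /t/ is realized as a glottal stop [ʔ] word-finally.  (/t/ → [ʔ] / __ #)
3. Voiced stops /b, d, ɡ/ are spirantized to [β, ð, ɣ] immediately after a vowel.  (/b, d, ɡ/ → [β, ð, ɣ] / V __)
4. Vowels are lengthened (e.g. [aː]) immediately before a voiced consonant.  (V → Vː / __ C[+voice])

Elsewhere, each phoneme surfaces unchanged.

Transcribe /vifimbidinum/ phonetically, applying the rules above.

[viviːmbiːðiːnuːm]

/v/ stays [v].
/i/ (between /v/ and /f/): rule 4 targets it, but not before a voiced consonant → unchanged [i].
/f/ (between /i/ and /i/): between two vowels, so rule 1 applies → [v].
Rule 4 applies to /i/ (between /f/ and /m/: before a voiced consonant) → [iː].
/m/ (between /i/ and /b/): no rule targets it → [m].
/b/ (between /m/ and /i/) is in the target of rule 3 but the environment (immediately after a vowel) is not met → [b].
Rule 4 applies to /i/ (between /b/ and /d/: before a voiced consonant) → [iː].
/d/ meets the environment for rule 3 (immediately after a vowel) → [ð].
/i/ meets the environment for rule 4 (before a voiced consonant) → [iː].
/n/ stays [n].
Rule 4 applies to /u/ (between /n/ and /m/: before a voiced consonant) → [uː].
/m/ — not in any rule's target class → [m].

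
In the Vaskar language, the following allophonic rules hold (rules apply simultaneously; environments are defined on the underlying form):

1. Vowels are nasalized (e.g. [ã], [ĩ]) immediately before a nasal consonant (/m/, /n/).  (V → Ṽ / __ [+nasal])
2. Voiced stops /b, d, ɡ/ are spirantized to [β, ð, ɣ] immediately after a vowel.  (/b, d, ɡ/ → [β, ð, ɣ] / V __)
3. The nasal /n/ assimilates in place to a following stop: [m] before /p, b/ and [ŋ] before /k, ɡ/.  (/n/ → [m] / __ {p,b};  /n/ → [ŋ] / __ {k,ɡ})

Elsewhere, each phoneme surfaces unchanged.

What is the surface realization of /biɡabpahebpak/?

[biɣaβpaheβpak]

/b/ — word-initial; rule 2 does not apply here → [b].
/i/ — between /b/ and /ɡ/; rule 1 does not apply here → [i].
/ɡ/ (between /i/ and /a/): immediately after a vowel, so rule 2 applies → [ɣ].
/a/ (between /ɡ/ and /b/) is in the target of rule 1 but the environment (before a nasal consonant) is not met → [a].
/b/ — between /a/ and /p/, immediately after a vowel — surfaces as [β] (rule 2).
/p/ (between /b/ and /a/) is unaffected → [p].
/a/ (between /p/ and /h/) is in the target of rule 1 but the environment (before a nasal consonant) is not met → [a].
/h/ (between /a/ and /e/): no rule targets it → [h].
/e/ (between /h/ and /b/) is in the target of rule 1 but the environment (before a nasal consonant) is not met → [e].
/b/ (between /e/ and /p/): immediately after a vowel, so rule 2 applies → [β].
/p/ (between /b/ and /a/) is unaffected → [p].
/a/ (between /p/ and /k/): rule 1 targets it, but not before a nasal consonant → unchanged [a].
/k/ (word-final) is unaffected → [k].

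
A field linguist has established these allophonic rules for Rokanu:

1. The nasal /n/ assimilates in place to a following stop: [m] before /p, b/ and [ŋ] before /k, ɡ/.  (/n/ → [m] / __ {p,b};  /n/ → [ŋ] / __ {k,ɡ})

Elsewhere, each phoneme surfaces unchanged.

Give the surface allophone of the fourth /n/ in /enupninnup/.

[n]

/n/ (between /n/ and /u/) fails the environment for rule 1, so it stays [n].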